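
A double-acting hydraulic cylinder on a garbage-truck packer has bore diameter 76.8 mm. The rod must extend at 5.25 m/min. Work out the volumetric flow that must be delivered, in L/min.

Q ≈ 24.3 L/min

Cap-side area A_cap = π/4 × (76.8 mm)² = 4632 mm^2
Q = A × v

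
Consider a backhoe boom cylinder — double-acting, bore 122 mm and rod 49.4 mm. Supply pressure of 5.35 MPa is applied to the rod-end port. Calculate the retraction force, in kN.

Rod-side annular area A_ann = π/4 × (122² − 49.4²) = 9773 mm^2
On retraction the pressure acts on the annular area (bore minus rod).
F = P × A_ann

F ≈ 52.3 kN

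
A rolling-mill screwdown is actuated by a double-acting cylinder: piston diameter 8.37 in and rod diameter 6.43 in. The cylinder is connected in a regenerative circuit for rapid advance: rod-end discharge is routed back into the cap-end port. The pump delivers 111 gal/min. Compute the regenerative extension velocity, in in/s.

v ≈ 13.2 in/s

In regeneration the rod-end outflow joins the pump flow into the cap end, so the net volume the pump must supply per unit advance equals the rod cross-section area.
Rod cross-section A_rod = π/4 × (6.43 in)² = 32.47 in^2
v = Q_pump / A_rod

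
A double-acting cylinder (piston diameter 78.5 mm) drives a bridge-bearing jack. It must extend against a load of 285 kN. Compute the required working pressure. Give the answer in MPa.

Cap-side area A_cap = π/4 × (78.5 mm)² = 4840 mm^2
P = F / A = 285 kN / A

P ≈ 58.9 MPa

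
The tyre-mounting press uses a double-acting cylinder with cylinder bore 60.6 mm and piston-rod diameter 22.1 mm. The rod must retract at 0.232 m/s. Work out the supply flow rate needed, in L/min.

Q ≈ 34.8 L/min

Rod-side annular area A_ann = π/4 × (60.6² − 22.1²) = 2501 mm^2
Q = A × v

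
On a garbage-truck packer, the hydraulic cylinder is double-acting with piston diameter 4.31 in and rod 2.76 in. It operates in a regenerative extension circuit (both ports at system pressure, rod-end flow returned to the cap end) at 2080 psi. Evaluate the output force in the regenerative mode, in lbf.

F ≈ 12400 lbf

With equal pressure on both faces, forces on the annular region cancel; the net push is pressure × rod cross-section.
Rod cross-section A_rod = π/4 × (2.76 in)² = 5.983 in^2
F = P × A_rod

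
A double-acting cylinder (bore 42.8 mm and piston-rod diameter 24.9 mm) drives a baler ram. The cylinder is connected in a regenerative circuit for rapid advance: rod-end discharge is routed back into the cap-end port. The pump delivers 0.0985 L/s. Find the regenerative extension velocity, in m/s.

In regeneration the rod-end outflow joins the pump flow into the cap end, so the net volume the pump must supply per unit advance equals the rod cross-section area.
Rod cross-section A_rod = π/4 × (24.9 mm)² = 487.0 mm^2
v = Q_pump / A_rod

v ≈ 0.202 m/s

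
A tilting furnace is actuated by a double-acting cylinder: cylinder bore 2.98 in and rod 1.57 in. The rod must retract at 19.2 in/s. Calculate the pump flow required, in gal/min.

Rod-side annular area A_ann = π/4 × (2.98² − 1.57²) = 5.039 in^2
Q = A × v

Q ≈ 25.1 gal/min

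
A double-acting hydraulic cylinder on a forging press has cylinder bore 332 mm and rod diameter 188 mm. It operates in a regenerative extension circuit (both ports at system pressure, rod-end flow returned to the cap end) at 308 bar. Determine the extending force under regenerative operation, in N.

F ≈ 8.55e5 N

With equal pressure on both faces, forces on the annular region cancel; the net push is pressure × rod cross-section.
Rod cross-section A_rod = π/4 × (188 mm)² = 27760 mm^2
F = P × A_rod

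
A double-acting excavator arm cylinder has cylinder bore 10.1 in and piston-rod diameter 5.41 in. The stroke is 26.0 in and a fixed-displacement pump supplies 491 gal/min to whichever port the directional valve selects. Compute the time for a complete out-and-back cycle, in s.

Cap-side area A_cap = π/4 × (10.1 in)² = 80.12 in^2
Rod-side annular area A_ann = π/4 × (10.1² − 5.41²) = 57.13 in^2
t_ext = A_cap·L/Q = 1.102 s
t_ret = A_ann·L/Q = 0.7858 s
t_cycle = t_ext + t_ret

t ≈ 1.89 s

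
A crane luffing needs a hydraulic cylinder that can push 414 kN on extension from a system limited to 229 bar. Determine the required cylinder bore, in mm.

Extension force acts on the full piston face: F = P × (π/4)D².
D = √(4F / (πP)) = √(4 × 414 kN / (π × 229 bar))

D ≈ 152 mm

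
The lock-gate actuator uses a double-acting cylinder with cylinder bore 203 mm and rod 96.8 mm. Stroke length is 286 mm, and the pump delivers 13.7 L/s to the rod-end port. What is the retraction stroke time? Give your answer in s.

t ≈ 0.522 s

Rod-side annular area A_ann = π/4 × (203² − 96.8²) = 25010 mm^2
Swept volume V = A × L; t = V / Q = A·L / Q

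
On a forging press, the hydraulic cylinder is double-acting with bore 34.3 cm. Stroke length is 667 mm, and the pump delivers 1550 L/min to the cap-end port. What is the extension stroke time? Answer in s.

Cap-side area A_cap = π/4 × (34.3 cm)² = 924.0 cm^2
Swept volume V = A × L; t = V / Q = A·L / Q

t ≈ 2.39 s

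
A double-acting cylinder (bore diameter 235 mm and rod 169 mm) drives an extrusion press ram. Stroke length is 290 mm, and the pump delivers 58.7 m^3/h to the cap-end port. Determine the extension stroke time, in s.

Cap-side area A_cap = π/4 × (235 mm)² = 43370 mm^2
Swept volume V = A × L; t = V / Q = A·L / Q

t ≈ 0.771 s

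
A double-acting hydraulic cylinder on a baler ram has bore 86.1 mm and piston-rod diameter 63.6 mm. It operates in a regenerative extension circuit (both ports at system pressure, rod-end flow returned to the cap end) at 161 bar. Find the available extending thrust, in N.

With equal pressure on both faces, forces on the annular region cancel; the net push is pressure × rod cross-section.
Rod cross-section A_rod = π/4 × (63.6 mm)² = 3177 mm^2
F = P × A_rod

F ≈ 51100 N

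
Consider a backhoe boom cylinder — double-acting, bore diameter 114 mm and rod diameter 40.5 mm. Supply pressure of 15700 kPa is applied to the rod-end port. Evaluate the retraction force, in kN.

F ≈ 140 kN

Rod-side annular area A_ann = π/4 × (114² − 40.5²) = 8919 mm^2
On retraction the pressure acts on the annular area (bore minus rod).
F = P × A_ann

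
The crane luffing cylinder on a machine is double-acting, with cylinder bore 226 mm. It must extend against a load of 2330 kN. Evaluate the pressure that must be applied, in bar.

P ≈ 581 bar

Cap-side area A_cap = π/4 × (226 mm)² = 40110 mm^2
P = F / A = 2330 kN / A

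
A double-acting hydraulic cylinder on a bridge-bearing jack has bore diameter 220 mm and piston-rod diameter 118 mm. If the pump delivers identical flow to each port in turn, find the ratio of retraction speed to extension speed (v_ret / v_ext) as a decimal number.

Cap-side area A_cap = π/4 × (220 mm)² = 38010 mm^2
Rod-side annular area A_ann = π/4 × (220² − 118²) = 27080 mm^2
For equal Q, v ∝ 1/A, so v_ret/v_ext = A_cap/A_ann.

v_ret/v_ext ≈ 1.40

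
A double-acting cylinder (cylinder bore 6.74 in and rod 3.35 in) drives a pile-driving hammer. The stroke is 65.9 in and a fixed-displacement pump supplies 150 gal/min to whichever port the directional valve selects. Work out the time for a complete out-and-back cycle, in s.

Cap-side area A_cap = π/4 × (6.74 in)² = 35.68 in^2
Rod-side annular area A_ann = π/4 × (6.74² − 3.35²) = 26.86 in^2
t_ext = A_cap·L/Q = 4.071 s
t_ret = A_ann·L/Q = 3.066 s
t_cycle = t_ext + t_ret

t ≈ 7.14 s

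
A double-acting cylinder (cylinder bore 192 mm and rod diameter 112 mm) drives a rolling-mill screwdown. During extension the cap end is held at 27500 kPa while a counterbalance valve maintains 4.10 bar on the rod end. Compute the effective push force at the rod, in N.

Cap-side area A_cap = π/4 × (192 mm)² = 28950 mm^2
Rod-side annular area A_ann = π/4 × (192² − 112²) = 19100 mm^2
Net thrust = P_cap·A_cap − P_rod·A_ann = 7.962e5 N − 7831 N

F ≈ 7.88e5 N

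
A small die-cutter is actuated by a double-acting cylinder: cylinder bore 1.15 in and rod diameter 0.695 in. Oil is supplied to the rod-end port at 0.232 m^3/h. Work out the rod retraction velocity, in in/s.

v ≈ 5.96 in/s

Rod-side annular area A_ann = π/4 × (1.15² − 0.695²) = 0.6593 in^2
Flow into the rod-end port fills the annular volume.
v = Q / A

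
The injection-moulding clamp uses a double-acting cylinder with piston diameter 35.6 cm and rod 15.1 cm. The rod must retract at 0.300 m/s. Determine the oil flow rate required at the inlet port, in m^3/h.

Q ≈ 88.2 m^3/h

Rod-side annular area A_ann = π/4 × (35.6² − 15.1²) = 816.3 cm^2
Q = A × v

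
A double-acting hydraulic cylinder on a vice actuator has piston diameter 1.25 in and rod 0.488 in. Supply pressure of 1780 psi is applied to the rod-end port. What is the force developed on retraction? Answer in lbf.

Rod-side annular area A_ann = π/4 × (1.25² − 0.488²) = 1.040 in^2
On retraction the pressure acts on the annular area (bore minus rod).
F = P × A_ann

F ≈ 1850 lbf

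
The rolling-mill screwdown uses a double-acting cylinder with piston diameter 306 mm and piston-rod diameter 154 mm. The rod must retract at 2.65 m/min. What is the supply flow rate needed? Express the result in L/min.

Rod-side annular area A_ann = π/4 × (306² − 154²) = 54920 mm^2
Q = A × v

Q ≈ 146 L/min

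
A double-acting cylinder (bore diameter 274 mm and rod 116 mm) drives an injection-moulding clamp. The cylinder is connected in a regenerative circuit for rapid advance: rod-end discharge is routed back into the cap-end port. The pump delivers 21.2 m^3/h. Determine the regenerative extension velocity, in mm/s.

In regeneration the rod-end outflow joins the pump flow into the cap end, so the net volume the pump must supply per unit advance equals the rod cross-section area.
Rod cross-section A_rod = π/4 × (116 mm)² = 10570 mm^2
v = Q_pump / A_rod

v ≈ 557 mm/s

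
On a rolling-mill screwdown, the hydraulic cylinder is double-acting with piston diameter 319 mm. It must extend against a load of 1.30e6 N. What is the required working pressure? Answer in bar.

Cap-side area A_cap = π/4 × (319 mm)² = 79920 mm^2
P = F / A = 1.30e6 N / A

P ≈ 163 bar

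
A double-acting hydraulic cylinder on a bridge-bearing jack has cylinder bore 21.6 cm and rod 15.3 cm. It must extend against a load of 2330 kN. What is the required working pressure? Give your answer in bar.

P ≈ 636 bar

Cap-side area A_cap = π/4 × (21.6 cm)² = 366.4 cm^2
P = F / A = 2330 kN / A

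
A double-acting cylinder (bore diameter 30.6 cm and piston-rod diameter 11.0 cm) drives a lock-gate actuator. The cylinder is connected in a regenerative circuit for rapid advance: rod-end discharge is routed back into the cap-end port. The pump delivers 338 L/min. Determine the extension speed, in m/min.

v ≈ 35.6 m/min

In regeneration the rod-end outflow joins the pump flow into the cap end, so the net volume the pump must supply per unit advance equals the rod cross-section area.
Rod cross-section A_rod = π/4 × (11.0 cm)² = 95.03 cm^2
v = Q_pump / A_rod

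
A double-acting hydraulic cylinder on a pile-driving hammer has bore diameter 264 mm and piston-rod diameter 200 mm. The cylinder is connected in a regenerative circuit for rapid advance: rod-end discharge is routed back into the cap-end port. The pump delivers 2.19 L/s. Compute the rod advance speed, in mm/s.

v ≈ 69.7 mm/s

In regeneration the rod-end outflow joins the pump flow into the cap end, so the net volume the pump must supply per unit advance equals the rod cross-section area.
Rod cross-section A_rod = π/4 × (200 mm)² = 31420 mm^2
v = Q_pump / A_rod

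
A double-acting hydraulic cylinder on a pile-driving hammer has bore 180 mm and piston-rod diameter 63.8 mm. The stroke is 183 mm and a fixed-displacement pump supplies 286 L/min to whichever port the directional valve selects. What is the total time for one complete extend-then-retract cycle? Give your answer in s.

Cap-side area A_cap = π/4 × (180 mm)² = 25450 mm^2
Rod-side annular area A_ann = π/4 × (180² − 63.8²) = 22250 mm^2
t_ext = A_cap·L/Q = 0.9769 s
t_ret = A_ann·L/Q = 0.8542 s
t_cycle = t_ext + t_ret

t ≈ 1.83 s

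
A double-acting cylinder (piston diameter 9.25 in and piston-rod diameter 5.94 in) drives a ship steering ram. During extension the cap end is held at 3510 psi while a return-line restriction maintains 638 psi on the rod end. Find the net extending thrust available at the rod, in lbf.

F ≈ 2.11e5 lbf

Cap-side area A_cap = π/4 × (9.25 in)² = 67.20 in^2
Rod-side annular area A_ann = π/4 × (9.25² − 5.94²) = 39.49 in^2
Net thrust = P_cap·A_cap − P_rod·A_ann = 2.359e5 lbf − 25190 lbf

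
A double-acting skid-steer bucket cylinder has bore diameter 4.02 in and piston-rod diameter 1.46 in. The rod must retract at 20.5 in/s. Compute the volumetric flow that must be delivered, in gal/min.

Q ≈ 58.7 gal/min

Rod-side annular area A_ann = π/4 × (4.02² − 1.46²) = 11.02 in^2
Q = A × v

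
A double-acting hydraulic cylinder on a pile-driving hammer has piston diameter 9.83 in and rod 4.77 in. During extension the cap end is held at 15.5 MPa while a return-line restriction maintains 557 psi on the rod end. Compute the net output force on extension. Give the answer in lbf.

F ≈ 1.38e5 lbf

Cap-side area A_cap = π/4 × (9.83 in)² = 75.89 in^2
Rod-side annular area A_ann = π/4 × (9.83² − 4.77²) = 58.02 in^2
Net thrust = P_cap·A_cap − P_rod·A_ann = 1.706e5 lbf − 32320 lbf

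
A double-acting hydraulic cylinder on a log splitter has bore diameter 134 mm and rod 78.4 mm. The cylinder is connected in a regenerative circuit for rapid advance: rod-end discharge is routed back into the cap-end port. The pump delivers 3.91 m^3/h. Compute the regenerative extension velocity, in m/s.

In regeneration the rod-end outflow joins the pump flow into the cap end, so the net volume the pump must supply per unit advance equals the rod cross-section area.
Rod cross-section A_rod = π/4 × (78.4 mm)² = 4827 mm^2
v = Q_pump / A_rod

v ≈ 0.225 m/s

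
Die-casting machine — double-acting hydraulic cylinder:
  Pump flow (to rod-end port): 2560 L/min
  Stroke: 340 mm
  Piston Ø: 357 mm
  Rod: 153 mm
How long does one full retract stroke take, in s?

Rod-side annular area A_ann = π/4 × (357² − 153²) = 81710 mm^2
Swept volume V = A × L; t = V / Q = A·L / Q

t ≈ 0.651 s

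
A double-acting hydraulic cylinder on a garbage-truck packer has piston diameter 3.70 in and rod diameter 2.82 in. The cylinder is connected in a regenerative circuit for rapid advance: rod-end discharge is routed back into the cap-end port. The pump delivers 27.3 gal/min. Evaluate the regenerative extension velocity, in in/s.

v ≈ 16.8 in/s

In regeneration the rod-end outflow joins the pump flow into the cap end, so the net volume the pump must supply per unit advance equals the rod cross-section area.
Rod cross-section A_rod = π/4 × (2.82 in)² = 6.246 in^2
v = Q_pump / A_rod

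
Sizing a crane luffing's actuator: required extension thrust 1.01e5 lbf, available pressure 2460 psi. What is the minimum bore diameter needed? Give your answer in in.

Extension force acts on the full piston face: F = P × (π/4)D².
D = √(4F / (πP)) = √(4 × 1.01e5 lbf / (π × 2460 psi))

D ≈ 7.23 in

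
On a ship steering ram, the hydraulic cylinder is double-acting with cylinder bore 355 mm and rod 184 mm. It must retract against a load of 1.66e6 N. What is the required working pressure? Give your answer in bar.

Rod-side annular area A_ann = π/4 × (355² − 184²) = 72390 mm^2
Retraction: pressure acts on the annular area.
P = F / A = 1.66e6 N / A

P ≈ 229 bar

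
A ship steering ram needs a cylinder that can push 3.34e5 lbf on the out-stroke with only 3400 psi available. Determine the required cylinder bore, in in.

Extension force acts on the full piston face: F = P × (π/4)D².
D = √(4F / (πP)) = √(4 × 3.34e5 lbf / (π × 3400 psi))

D ≈ 11.2 in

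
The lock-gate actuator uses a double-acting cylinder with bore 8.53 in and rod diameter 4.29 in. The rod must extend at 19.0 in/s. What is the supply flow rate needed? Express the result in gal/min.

Cap-side area A_cap = π/4 × (8.53 in)² = 57.15 in^2
Q = A × v

Q ≈ 282 gal/min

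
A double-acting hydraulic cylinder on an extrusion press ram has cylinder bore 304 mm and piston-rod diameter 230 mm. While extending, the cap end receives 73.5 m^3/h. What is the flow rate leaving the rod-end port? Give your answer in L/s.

Q_out ≈ 8.73 L/s

Cap-side area A_cap = π/4 × (304 mm)² = 72580 mm^2
Rod-side annular area A_ann = π/4 × (304² − 230²) = 31040 mm^2
Piston speed v = Q_in/A_cap; rod-end outflow Q_out = v × A_ann = Q_in × A_ann/A_cap.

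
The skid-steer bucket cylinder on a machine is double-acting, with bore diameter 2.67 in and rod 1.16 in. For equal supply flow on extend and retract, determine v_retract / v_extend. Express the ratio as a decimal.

Cap-side area A_cap = π/4 × (2.67 in)² = 5.599 in^2
Rod-side annular area A_ann = π/4 × (2.67² − 1.16²) = 4.542 in^2
For equal Q, v ∝ 1/A, so v_ret/v_ext = A_cap/A_ann.

v_ret/v_ext ≈ 1.23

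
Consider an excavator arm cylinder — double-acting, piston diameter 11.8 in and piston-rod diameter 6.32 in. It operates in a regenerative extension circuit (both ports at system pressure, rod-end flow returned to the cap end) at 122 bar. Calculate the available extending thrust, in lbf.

F ≈ 55500 lbf

With equal pressure on both faces, forces on the annular region cancel; the net push is pressure × rod cross-section.
Rod cross-section A_rod = π/4 × (6.32 in)² = 31.37 in^2
F = P × A_rod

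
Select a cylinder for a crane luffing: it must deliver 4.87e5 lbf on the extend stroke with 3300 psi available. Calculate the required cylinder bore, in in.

D ≈ 13.7 in

Extension force acts on the full piston face: F = P × (π/4)D².
D = √(4F / (πP)) = √(4 × 4.87e5 lbf / (π × 3300 psi))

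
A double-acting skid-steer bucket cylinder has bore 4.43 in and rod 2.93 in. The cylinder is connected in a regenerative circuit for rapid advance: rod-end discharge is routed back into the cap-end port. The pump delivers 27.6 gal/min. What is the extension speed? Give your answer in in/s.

v ≈ 15.8 in/s

In regeneration the rod-end outflow joins the pump flow into the cap end, so the net volume the pump must supply per unit advance equals the rod cross-section area.
Rod cross-section A_rod = π/4 × (2.93 in)² = 6.743 in^2
v = Q_pump / A_rod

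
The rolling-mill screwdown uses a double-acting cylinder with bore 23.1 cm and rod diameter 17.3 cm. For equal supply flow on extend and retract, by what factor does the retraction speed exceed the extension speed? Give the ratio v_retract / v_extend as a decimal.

Cap-side area A_cap = π/4 × (23.1 cm)² = 419.1 cm^2
Rod-side annular area A_ann = π/4 × (23.1² − 17.3²) = 184.0 cm^2
For equal Q, v ∝ 1/A, so v_ret/v_ext = A_cap/A_ann.

v_ret/v_ext ≈ 2.28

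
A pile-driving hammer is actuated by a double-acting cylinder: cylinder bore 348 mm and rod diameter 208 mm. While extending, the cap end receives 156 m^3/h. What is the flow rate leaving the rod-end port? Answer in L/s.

Q_out ≈ 27.9 L/s

Cap-side area A_cap = π/4 × (348 mm)² = 95110 mm^2
Rod-side annular area A_ann = π/4 × (348² − 208²) = 61140 mm^2
Piston speed v = Q_in/A_cap; rod-end outflow Q_out = v × A_ann = Q_in × A_ann/A_cap.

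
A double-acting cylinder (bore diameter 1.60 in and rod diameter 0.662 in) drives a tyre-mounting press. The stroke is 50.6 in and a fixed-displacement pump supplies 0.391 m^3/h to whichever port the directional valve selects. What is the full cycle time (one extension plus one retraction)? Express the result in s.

t ≈ 28.1 s

Cap-side area A_cap = π/4 × (1.60 in)² = 2.011 in^2
Rod-side annular area A_ann = π/4 × (1.60² − 0.662²) = 1.666 in^2
t_ext = A_cap·L/Q = 15.35 s
t_ret = A_ann·L/Q = 12.72 s
t_cycle = t_ext + t_ret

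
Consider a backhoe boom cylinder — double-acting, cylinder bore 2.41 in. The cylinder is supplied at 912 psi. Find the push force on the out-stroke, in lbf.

F ≈ 4160 lbf

Cap-side area A_cap = π/4 × (2.41 in)² = 4.562 in^2
F = P × A_cap = 912 psi × A_cap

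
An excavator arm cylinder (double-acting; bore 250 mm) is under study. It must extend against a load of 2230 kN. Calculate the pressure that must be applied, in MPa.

P ≈ 45.4 MPa

Cap-side area A_cap = π/4 × (250 mm)² = 49090 mm^2
P = F / A = 2230 kN / A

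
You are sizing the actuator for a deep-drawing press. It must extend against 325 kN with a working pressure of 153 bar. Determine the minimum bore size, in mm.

Extension force acts on the full piston face: F = P × (π/4)D².
D = √(4F / (πP)) = √(4 × 325 kN / (π × 153 bar))

D ≈ 164 mm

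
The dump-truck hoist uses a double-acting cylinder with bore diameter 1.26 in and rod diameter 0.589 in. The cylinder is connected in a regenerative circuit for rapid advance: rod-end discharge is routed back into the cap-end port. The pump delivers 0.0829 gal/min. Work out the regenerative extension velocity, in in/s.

v ≈ 1.17 in/s

In regeneration the rod-end outflow joins the pump flow into the cap end, so the net volume the pump must supply per unit advance equals the rod cross-section area.
Rod cross-section A_rod = π/4 × (0.589 in)² = 0.2725 in^2
v = Q_pump / A_rod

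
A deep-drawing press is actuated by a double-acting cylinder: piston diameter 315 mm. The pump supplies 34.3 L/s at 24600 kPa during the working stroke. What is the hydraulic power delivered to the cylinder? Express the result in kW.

W ≈ 844 kW

Hydraulic power = P × Q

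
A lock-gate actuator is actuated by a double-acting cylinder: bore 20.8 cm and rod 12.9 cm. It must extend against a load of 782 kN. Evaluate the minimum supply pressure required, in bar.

Cap-side area A_cap = π/4 × (20.8 cm)² = 339.8 cm^2
P = F / A = 782 kN / A

P ≈ 230 bar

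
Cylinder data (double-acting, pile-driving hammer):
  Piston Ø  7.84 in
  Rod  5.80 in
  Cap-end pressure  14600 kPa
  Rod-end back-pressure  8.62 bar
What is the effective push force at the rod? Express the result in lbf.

F ≈ 99500 lbf

Cap-side area A_cap = π/4 × (7.84 in)² = 48.27 in^2
Rod-side annular area A_ann = π/4 × (7.84² − 5.80²) = 21.85 in^2
Net thrust = P_cap·A_cap − P_rod·A_ann = 1.022e5 lbf − 2732 lbf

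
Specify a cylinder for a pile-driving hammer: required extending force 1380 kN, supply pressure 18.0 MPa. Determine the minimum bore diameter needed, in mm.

Extension force acts on the full piston face: F = P × (π/4)D².
D = √(4F / (πP)) = √(4 × 1380 kN / (π × 18.0 MPa))

D ≈ 312 mm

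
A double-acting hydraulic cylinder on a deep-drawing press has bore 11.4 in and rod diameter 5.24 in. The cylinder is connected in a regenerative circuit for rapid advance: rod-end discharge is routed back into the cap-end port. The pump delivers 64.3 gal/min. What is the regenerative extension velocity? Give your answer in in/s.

In regeneration the rod-end outflow joins the pump flow into the cap end, so the net volume the pump must supply per unit advance equals the rod cross-section area.
Rod cross-section A_rod = π/4 × (5.24 in)² = 21.57 in^2
v = Q_pump / A_rod

v ≈ 11.5 in/s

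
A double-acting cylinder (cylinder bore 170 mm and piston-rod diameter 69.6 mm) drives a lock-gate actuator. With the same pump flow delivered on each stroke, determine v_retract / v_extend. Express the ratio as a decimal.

Cap-side area A_cap = π/4 × (170 mm)² = 22700 mm^2
Rod-side annular area A_ann = π/4 × (170² − 69.6²) = 18890 mm^2
For equal Q, v ∝ 1/A, so v_ret/v_ext = A_cap/A_ann.

v_ret/v_ext ≈ 1.20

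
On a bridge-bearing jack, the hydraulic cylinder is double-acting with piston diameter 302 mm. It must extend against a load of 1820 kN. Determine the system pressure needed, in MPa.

P ≈ 25.4 MPa

Cap-side area A_cap = π/4 × (302 mm)² = 71630 mm^2
P = F / A = 1820 kN / A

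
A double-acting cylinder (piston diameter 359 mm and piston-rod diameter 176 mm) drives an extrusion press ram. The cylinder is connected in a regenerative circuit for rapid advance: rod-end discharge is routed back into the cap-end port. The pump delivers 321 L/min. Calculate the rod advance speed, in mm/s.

In regeneration the rod-end outflow joins the pump flow into the cap end, so the net volume the pump must supply per unit advance equals the rod cross-section area.
Rod cross-section A_rod = π/4 × (176 mm)² = 24330 mm^2
v = Q_pump / A_rod

v ≈ 220 mm/s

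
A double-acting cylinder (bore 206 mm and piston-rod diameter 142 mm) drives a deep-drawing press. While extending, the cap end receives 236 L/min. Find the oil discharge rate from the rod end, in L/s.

Cap-side area A_cap = π/4 × (206 mm)² = 33330 mm^2
Rod-side annular area A_ann = π/4 × (206² − 142²) = 17490 mm^2
Piston speed v = Q_in/A_cap; rod-end outflow Q_out = v × A_ann = Q_in × A_ann/A_cap.

Q_out ≈ 2.06 L/s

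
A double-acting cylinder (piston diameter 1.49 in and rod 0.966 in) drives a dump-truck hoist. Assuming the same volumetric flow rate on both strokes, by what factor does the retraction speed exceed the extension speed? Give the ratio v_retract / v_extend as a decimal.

v_ret/v_ext ≈ 1.73

Cap-side area A_cap = π/4 × (1.49 in)² = 1.744 in^2
Rod-side annular area A_ann = π/4 × (1.49² − 0.966²) = 1.011 in^2
For equal Q, v ∝ 1/A, so v_ret/v_ext = A_cap/A_ann.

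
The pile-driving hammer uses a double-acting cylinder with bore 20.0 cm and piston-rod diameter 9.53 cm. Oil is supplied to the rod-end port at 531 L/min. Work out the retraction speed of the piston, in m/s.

v ≈ 0.364 m/s

Rod-side annular area A_ann = π/4 × (20.0² − 9.53²) = 242.8 cm^2
Flow into the rod-end port fills the annular volume.
v = Q / A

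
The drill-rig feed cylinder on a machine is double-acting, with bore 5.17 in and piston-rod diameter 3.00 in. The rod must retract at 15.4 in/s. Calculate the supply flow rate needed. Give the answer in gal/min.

Rod-side annular area A_ann = π/4 × (5.17² − 3.00²) = 13.92 in^2
Q = A × v

Q ≈ 55.7 gal/min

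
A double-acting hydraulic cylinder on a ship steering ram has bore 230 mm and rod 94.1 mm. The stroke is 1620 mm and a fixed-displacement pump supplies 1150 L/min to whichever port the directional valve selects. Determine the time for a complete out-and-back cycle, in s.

t ≈ 6.44 s

Cap-side area A_cap = π/4 × (230 mm)² = 41550 mm^2
Rod-side annular area A_ann = π/4 × (230² − 94.1²) = 34590 mm^2
t_ext = A_cap·L/Q = 3.512 s
t_ret = A_ann·L/Q = 2.924 s
t_cycle = t_ext + t_ret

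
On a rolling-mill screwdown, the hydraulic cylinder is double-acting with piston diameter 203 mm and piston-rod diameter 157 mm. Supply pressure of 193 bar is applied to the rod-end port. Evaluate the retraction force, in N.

F ≈ 2.51e5 N

Rod-side annular area A_ann = π/4 × (203² − 157²) = 13010 mm^2
On retraction the pressure acts on the annular area (bore minus rod).
F = P × A_ann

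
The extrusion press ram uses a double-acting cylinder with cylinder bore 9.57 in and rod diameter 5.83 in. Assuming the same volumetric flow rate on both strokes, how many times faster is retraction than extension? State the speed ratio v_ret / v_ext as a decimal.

v_ret/v_ext ≈ 1.59

Cap-side area A_cap = π/4 × (9.57 in)² = 71.93 in^2
Rod-side annular area A_ann = π/4 × (9.57² − 5.83²) = 45.24 in^2
For equal Q, v ∝ 1/A, so v_ret/v_ext = A_cap/A_ann.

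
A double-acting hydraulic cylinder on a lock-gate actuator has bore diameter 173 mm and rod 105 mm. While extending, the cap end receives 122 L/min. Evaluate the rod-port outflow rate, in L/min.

Cap-side area A_cap = π/4 × (173 mm)² = 23510 mm^2
Rod-side annular area A_ann = π/4 × (173² − 105²) = 14850 mm^2
Piston speed v = Q_in/A_cap; rod-end outflow Q_out = v × A_ann = Q_in × A_ann/A_cap.

Q_out ≈ 77.1 L/min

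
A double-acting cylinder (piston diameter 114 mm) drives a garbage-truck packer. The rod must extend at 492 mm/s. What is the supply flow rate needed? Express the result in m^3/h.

Cap-side area A_cap = π/4 × (114 mm)² = 10210 mm^2
Q = A × v

Q ≈ 18.1 m^3/h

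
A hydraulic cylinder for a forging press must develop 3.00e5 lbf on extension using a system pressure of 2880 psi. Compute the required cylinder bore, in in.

D ≈ 11.5 in

Extension force acts on the full piston face: F = P × (π/4)D².
D = √(4F / (πP)) = √(4 × 3.00e5 lbf / (π × 2880 psi))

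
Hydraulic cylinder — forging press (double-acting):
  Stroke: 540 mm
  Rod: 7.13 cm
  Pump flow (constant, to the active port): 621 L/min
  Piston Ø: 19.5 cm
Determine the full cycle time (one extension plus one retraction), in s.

t ≈ 2.91 s

Cap-side area A_cap = π/4 × (19.5 cm)² = 298.6 cm^2
Rod-side annular area A_ann = π/4 × (19.5² − 7.13²) = 258.7 cm^2
t_ext = A_cap·L/Q = 1.558 s
t_ret = A_ann·L/Q = 1.350 s
t_cycle = t_ext + t_ret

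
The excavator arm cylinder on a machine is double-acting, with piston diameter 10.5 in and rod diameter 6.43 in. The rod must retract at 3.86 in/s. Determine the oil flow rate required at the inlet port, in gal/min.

Rod-side annular area A_ann = π/4 × (10.5² − 6.43²) = 54.12 in^2
Q = A × v

Q ≈ 54.3 gal/min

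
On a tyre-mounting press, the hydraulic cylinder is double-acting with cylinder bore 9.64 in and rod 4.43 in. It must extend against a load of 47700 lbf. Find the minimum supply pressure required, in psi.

Cap-side area A_cap = π/4 × (9.64 in)² = 72.99 in^2
P = F / A = 47700 lbf / A

P ≈ 654 psi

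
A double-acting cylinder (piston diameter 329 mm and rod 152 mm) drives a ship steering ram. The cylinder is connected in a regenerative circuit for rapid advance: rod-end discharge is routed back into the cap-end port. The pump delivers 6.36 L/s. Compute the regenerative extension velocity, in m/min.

v ≈ 21.0 m/min

In regeneration the rod-end outflow joins the pump flow into the cap end, so the net volume the pump must supply per unit advance equals the rod cross-section area.
Rod cross-section A_rod = π/4 × (152 mm)² = 18150 mm^2
v = Q_pump / A_rod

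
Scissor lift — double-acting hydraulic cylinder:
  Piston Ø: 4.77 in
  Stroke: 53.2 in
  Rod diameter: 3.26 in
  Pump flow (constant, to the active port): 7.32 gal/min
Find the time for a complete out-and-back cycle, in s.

Cap-side area A_cap = π/4 × (4.77 in)² = 17.87 in^2
Rod-side annular area A_ann = π/4 × (4.77² − 3.26²) = 9.523 in^2
t_ext = A_cap·L/Q = 33.73 s
t_ret = A_ann·L/Q = 17.98 s
t_cycle = t_ext + t_ret

t ≈ 51.7 s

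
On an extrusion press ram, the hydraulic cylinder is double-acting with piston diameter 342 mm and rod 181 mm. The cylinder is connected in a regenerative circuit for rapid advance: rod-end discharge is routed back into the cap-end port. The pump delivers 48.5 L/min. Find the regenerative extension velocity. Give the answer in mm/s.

v ≈ 31.4 mm/s

In regeneration the rod-end outflow joins the pump flow into the cap end, so the net volume the pump must supply per unit advance equals the rod cross-section area.
Rod cross-section A_rod = π/4 × (181 mm)² = 25730 mm^2
v = Q_pump / A_rod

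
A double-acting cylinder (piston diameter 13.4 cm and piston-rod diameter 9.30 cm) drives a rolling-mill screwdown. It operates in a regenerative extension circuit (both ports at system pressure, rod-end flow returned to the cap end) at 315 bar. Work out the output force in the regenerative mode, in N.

F ≈ 2.14e5 N

With equal pressure on both faces, forces on the annular region cancel; the net push is pressure × rod cross-section.
Rod cross-section A_rod = π/4 × (9.30 cm)² = 67.93 cm^2
F = P × A_rod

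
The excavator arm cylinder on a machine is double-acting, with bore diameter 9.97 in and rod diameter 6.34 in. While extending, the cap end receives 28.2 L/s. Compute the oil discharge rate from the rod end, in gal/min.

Cap-side area A_cap = π/4 × (9.97 in)² = 78.07 in^2
Rod-side annular area A_ann = π/4 × (9.97² − 6.34²) = 46.50 in^2
Piston speed v = Q_in/A_cap; rod-end outflow Q_out = v × A_ann = Q_in × A_ann/A_cap.

Q_out ≈ 266 gal/min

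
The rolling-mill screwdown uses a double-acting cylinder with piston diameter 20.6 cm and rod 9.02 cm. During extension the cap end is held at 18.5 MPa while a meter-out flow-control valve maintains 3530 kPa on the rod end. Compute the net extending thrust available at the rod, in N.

Cap-side area A_cap = π/4 × (20.6 cm)² = 333.3 cm^2
Rod-side annular area A_ann = π/4 × (20.6² − 9.02²) = 269.4 cm^2
Net thrust = P_cap·A_cap − P_rod·A_ann = 6.166e5 N − 95100 N

F ≈ 5.21e5 N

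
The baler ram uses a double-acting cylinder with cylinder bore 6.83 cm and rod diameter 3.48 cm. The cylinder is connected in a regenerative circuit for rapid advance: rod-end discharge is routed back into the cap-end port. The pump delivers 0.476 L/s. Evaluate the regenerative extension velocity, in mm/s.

In regeneration the rod-end outflow joins the pump flow into the cap end, so the net volume the pump must supply per unit advance equals the rod cross-section area.
Rod cross-section A_rod = π/4 × (3.48 cm)² = 9.511 cm^2
v = Q_pump / A_rod

v ≈ 500 mm/s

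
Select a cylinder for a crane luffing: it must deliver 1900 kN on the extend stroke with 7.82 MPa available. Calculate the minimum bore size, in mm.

D ≈ 556 mm

Extension force acts on the full piston face: F = P × (π/4)D².
D = √(4F / (πP)) = √(4 × 1900 kN / (π × 7.82 MPa))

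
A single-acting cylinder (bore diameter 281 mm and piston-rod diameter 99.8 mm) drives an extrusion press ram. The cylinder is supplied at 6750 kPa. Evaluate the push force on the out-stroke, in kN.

F ≈ 419 kN

Cap-side area A_cap = π/4 × (281 mm)² = 62020 mm^2
F = P × A_cap = 6750 kPa × A_cap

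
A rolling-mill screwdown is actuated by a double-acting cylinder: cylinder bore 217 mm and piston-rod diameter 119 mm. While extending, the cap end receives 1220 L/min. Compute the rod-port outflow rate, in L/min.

Cap-side area A_cap = π/4 × (217 mm)² = 36980 mm^2
Rod-side annular area A_ann = π/4 × (217² − 119²) = 25860 mm^2
Piston speed v = Q_in/A_cap; rod-end outflow Q_out = v × A_ann = Q_in × A_ann/A_cap.

Q_out ≈ 853 L/min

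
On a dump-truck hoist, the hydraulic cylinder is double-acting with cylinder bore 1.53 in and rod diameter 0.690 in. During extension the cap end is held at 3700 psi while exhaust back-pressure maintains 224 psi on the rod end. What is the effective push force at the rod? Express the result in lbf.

F ≈ 6470 lbf

Cap-side area A_cap = π/4 × (1.53 in)² = 1.839 in^2
Rod-side annular area A_ann = π/4 × (1.53² − 0.690²) = 1.465 in^2
Net thrust = P_cap·A_cap − P_rod·A_ann = 6803 lbf − 328.1 lbf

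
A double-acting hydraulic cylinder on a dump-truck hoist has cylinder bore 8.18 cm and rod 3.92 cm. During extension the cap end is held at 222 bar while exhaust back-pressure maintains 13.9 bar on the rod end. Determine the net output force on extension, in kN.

Cap-side area A_cap = π/4 × (8.18 cm)² = 52.55 cm^2
Rod-side annular area A_ann = π/4 × (8.18² − 3.92²) = 40.48 cm^2
Net thrust = P_cap·A_cap − P_rod·A_ann = 116.7 kN − 5.627 kN

F ≈ 111 kN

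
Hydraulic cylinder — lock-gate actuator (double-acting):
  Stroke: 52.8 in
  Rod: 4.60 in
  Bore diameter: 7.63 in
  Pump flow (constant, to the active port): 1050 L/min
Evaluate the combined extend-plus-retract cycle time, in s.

t ≈ 3.70 s

Cap-side area A_cap = π/4 × (7.63 in)² = 45.72 in^2
Rod-side annular area A_ann = π/4 × (7.63² − 4.60²) = 29.10 in^2
t_ext = A_cap·L/Q = 2.261 s
t_ret = A_ann·L/Q = 1.439 s
t_cycle = t_ext + t_ret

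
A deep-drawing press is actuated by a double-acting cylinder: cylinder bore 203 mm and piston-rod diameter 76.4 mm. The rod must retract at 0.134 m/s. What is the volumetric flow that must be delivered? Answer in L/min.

Q ≈ 223 L/min

Rod-side annular area A_ann = π/4 × (203² − 76.4²) = 27780 mm^2
Q = A × v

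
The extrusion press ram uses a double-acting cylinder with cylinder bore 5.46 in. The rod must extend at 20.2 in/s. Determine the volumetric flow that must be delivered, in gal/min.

Q ≈ 123 gal/min

Cap-side area A_cap = π/4 × (5.46 in)² = 23.41 in^2
Q = A × v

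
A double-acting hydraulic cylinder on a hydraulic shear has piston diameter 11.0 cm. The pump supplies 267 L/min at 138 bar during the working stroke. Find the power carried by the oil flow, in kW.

Hydraulic power = P × Q

W ≈ 61.4 kW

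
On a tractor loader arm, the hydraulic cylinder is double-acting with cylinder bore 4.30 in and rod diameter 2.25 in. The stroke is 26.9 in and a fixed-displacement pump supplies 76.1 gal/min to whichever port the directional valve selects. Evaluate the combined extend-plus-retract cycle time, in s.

t ≈ 2.30 s

Cap-side area A_cap = π/4 × (4.30 in)² = 14.52 in^2
Rod-side annular area A_ann = π/4 × (4.30² − 2.25²) = 10.55 in^2
t_ext = A_cap·L/Q = 1.333 s
t_ret = A_ann·L/Q = 0.9683 s
t_cycle = t_ext + t_ret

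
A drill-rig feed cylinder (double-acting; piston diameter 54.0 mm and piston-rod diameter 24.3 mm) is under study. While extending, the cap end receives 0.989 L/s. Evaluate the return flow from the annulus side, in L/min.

Cap-side area A_cap = π/4 × (54.0 mm)² = 2290 mm^2
Rod-side annular area A_ann = π/4 × (54.0² − 24.3²) = 1826 mm^2
Piston speed v = Q_in/A_cap; rod-end outflow Q_out = v × A_ann = Q_in × A_ann/A_cap.

Q_out ≈ 47.3 L/min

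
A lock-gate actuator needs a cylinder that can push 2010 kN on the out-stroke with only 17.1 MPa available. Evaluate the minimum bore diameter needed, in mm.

Extension force acts on the full piston face: F = P × (π/4)D².
D = √(4F / (πP)) = √(4 × 2010 kN / (π × 17.1 MPa))

D ≈ 387 mm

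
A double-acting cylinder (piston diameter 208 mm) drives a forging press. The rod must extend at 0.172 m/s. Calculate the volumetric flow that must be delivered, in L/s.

Cap-side area A_cap = π/4 × (208 mm)² = 33980 mm^2
Q = A × v

Q ≈ 5.84 L/s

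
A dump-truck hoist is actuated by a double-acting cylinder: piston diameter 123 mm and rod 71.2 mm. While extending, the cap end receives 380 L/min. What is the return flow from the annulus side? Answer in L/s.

Q_out ≈ 4.21 L/s

Cap-side area A_cap = π/4 × (123 mm)² = 11880 mm^2
Rod-side annular area A_ann = π/4 × (123² − 71.2²) = 7901 mm^2
Piston speed v = Q_in/A_cap; rod-end outflow Q_out = v × A_ann = Q_in × A_ann/A_cap.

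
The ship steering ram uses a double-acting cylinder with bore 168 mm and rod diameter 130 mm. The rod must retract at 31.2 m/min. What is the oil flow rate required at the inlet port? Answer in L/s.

Q ≈ 4.62 L/s

Rod-side annular area A_ann = π/4 × (168² − 130²) = 8894 mm^2
Q = A × v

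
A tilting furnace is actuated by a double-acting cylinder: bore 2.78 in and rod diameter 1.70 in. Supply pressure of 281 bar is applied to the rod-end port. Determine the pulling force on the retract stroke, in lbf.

Rod-side annular area A_ann = π/4 × (2.78² − 1.70²) = 3.800 in^2
On retraction the pressure acts on the annular area (bore minus rod).
F = P × A_ann

F ≈ 15500 lbf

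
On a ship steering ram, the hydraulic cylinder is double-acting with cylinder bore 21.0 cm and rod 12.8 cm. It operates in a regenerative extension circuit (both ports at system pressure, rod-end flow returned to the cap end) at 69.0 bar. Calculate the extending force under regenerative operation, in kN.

F ≈ 88.8 kN

With equal pressure on both faces, forces on the annular region cancel; the net push is pressure × rod cross-section.
Rod cross-section A_rod = π/4 × (12.8 cm)² = 128.7 cm^2
F = P × A_rod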